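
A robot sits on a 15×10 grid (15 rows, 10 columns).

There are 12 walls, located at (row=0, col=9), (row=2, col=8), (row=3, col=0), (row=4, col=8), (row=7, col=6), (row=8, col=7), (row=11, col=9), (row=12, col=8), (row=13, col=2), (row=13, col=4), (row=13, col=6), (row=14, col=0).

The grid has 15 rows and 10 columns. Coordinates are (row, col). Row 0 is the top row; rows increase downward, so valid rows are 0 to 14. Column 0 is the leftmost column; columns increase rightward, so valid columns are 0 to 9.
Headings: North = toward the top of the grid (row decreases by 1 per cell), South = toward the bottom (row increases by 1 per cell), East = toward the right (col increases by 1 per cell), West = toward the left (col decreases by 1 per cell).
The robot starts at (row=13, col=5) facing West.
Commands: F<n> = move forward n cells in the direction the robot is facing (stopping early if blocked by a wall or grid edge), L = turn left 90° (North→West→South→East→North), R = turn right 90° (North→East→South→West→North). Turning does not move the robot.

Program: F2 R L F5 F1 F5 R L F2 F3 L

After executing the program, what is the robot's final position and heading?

Answer: Final position: (row=13, col=5), facing South

Derivation:
Start: (row=13, col=5), facing West
  F2: move forward 0/2 (blocked), now at (row=13, col=5)
  R: turn right, now facing North
  L: turn left, now facing West
  F5: move forward 0/5 (blocked), now at (row=13, col=5)
  F1: move forward 0/1 (blocked), now at (row=13, col=5)
  F5: move forward 0/5 (blocked), now at (row=13, col=5)
  R: turn right, now facing North
  L: turn left, now facing West
  F2: move forward 0/2 (blocked), now at (row=13, col=5)
  F3: move forward 0/3 (blocked), now at (row=13, col=5)
  L: turn left, now facing South
Final: (row=13, col=5), facing South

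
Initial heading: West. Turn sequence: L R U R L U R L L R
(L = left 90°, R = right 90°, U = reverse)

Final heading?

Answer: Final heading: West

Derivation:
Start: West
  L (left (90° counter-clockwise)) -> South
  R (right (90° clockwise)) -> West
  U (U-turn (180°)) -> East
  R (right (90° clockwise)) -> South
  L (left (90° counter-clockwise)) -> East
  U (U-turn (180°)) -> West
  R (right (90° clockwise)) -> North
  L (left (90° counter-clockwise)) -> West
  L (left (90° counter-clockwise)) -> South
  R (right (90° clockwise)) -> West
Final: West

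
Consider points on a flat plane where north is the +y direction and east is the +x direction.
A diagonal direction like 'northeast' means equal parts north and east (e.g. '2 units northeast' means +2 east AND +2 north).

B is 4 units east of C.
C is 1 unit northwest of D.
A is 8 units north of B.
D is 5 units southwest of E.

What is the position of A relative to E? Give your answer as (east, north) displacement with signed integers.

Place E at the origin (east=0, north=0).
  D is 5 units southwest of E: delta (east=-5, north=-5); D at (east=-5, north=-5).
  C is 1 unit northwest of D: delta (east=-1, north=+1); C at (east=-6, north=-4).
  B is 4 units east of C: delta (east=+4, north=+0); B at (east=-2, north=-4).
  A is 8 units north of B: delta (east=+0, north=+8); A at (east=-2, north=4).
Therefore A relative to E: (east=-2, north=4).

Answer: A is at (east=-2, north=4) relative to E.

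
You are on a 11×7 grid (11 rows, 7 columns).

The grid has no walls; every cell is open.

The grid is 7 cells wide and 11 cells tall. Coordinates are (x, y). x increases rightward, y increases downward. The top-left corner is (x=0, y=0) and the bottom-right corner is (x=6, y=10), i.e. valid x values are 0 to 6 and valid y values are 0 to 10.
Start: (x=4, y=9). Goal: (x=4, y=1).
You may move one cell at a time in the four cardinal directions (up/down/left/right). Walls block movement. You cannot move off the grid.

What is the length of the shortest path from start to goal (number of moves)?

Answer: Shortest path length: 8

Derivation:
BFS from (x=4, y=9) until reaching (x=4, y=1):
  Distance 0: (x=4, y=9)
  Distance 1: (x=4, y=8), (x=3, y=9), (x=5, y=9), (x=4, y=10)
  Distance 2: (x=4, y=7), (x=3, y=8), (x=5, y=8), (x=2, y=9), (x=6, y=9), (x=3, y=10), (x=5, y=10)
  Distance 3: (x=4, y=6), (x=3, y=7), (x=5, y=7), (x=2, y=8), (x=6, y=8), (x=1, y=9), (x=2, y=10), (x=6, y=10)
  Distance 4: (x=4, y=5), (x=3, y=6), (x=5, y=6), (x=2, y=7), (x=6, y=7), (x=1, y=8), (x=0, y=9), (x=1, y=10)
  Distance 5: (x=4, y=4), (x=3, y=5), (x=5, y=5), (x=2, y=6), (x=6, y=6), (x=1, y=7), (x=0, y=8), (x=0, y=10)
  Distance 6: (x=4, y=3), (x=3, y=4), (x=5, y=4), (x=2, y=5), (x=6, y=5), (x=1, y=6), (x=0, y=7)
  Distance 7: (x=4, y=2), (x=3, y=3), (x=5, y=3), (x=2, y=4), (x=6, y=4), (x=1, y=5), (x=0, y=6)
  Distance 8: (x=4, y=1), (x=3, y=2), (x=5, y=2), (x=2, y=3), (x=6, y=3), (x=1, y=4), (x=0, y=5)  <- goal reached here
One shortest path (8 moves): (x=4, y=9) -> (x=4, y=8) -> (x=4, y=7) -> (x=4, y=6) -> (x=4, y=5) -> (x=4, y=4) -> (x=4, y=3) -> (x=4, y=2) -> (x=4, y=1)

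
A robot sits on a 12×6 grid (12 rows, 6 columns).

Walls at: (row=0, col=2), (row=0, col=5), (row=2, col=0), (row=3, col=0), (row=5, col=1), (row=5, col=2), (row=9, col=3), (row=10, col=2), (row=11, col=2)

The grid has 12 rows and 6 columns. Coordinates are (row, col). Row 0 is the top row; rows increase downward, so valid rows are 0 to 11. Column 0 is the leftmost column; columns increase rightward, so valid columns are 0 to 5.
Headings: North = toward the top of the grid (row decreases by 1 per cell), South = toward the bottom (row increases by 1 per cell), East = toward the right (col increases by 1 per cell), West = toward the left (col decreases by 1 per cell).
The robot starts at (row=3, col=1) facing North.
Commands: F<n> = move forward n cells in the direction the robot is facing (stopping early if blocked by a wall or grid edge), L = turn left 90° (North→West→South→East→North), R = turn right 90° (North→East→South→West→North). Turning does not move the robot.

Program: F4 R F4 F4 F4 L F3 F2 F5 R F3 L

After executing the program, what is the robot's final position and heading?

Answer: Final position: (row=0, col=1), facing North

Derivation:
Start: (row=3, col=1), facing North
  F4: move forward 3/4 (blocked), now at (row=0, col=1)
  R: turn right, now facing East
  [×3]F4: move forward 0/4 (blocked), now at (row=0, col=1)
  L: turn left, now facing North
  F3: move forward 0/3 (blocked), now at (row=0, col=1)
  F2: move forward 0/2 (blocked), now at (row=0, col=1)
  F5: move forward 0/5 (blocked), now at (row=0, col=1)
  R: turn right, now facing East
  F3: move forward 0/3 (blocked), now at (row=0, col=1)
  L: turn left, now facing North
Final: (row=0, col=1), facing North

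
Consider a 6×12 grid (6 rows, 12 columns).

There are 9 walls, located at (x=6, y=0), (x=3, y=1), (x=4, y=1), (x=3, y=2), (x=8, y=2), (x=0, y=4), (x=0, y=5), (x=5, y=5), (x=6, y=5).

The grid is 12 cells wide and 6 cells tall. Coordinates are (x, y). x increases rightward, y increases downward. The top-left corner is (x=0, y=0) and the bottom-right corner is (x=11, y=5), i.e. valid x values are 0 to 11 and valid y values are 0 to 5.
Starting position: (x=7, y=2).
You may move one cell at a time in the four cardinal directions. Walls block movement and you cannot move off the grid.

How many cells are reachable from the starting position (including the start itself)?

BFS flood-fill from (x=7, y=2):
  Distance 0: (x=7, y=2)
  Distance 1: (x=7, y=1), (x=6, y=2), (x=7, y=3)
  Distance 2: (x=7, y=0), (x=6, y=1), (x=8, y=1), (x=5, y=2), (x=6, y=3), (x=8, y=3), (x=7, y=4)
  Distance 3: (x=8, y=0), (x=5, y=1), (x=9, y=1), (x=4, y=2), (x=5, y=3), (x=9, y=3), (x=6, y=4), (x=8, y=4), (x=7, y=5)
  Distance 4: (x=5, y=0), (x=9, y=0), (x=10, y=1), (x=9, y=2), (x=4, y=3), (x=10, y=3), (x=5, y=4), (x=9, y=4), (x=8, y=5)
  Distance 5: (x=4, y=0), (x=10, y=0), (x=11, y=1), (x=10, y=2), (x=3, y=3), (x=11, y=3), (x=4, y=4), (x=10, y=4), (x=9, y=5)
  Distance 6: (x=3, y=0), (x=11, y=0), (x=11, y=2), (x=2, y=3), (x=3, y=4), (x=11, y=4), (x=4, y=5), (x=10, y=5)
  Distance 7: (x=2, y=0), (x=2, y=2), (x=1, y=3), (x=2, y=4), (x=3, y=5), (x=11, y=5)
  Distance 8: (x=1, y=0), (x=2, y=1), (x=1, y=2), (x=0, y=3), (x=1, y=4), (x=2, y=5)
  Distance 9: (x=0, y=0), (x=1, y=1), (x=0, y=2), (x=1, y=5)
  Distance 10: (x=0, y=1)
Total reachable: 63 (grid has 63 open cells total)

Answer: Reachable cells: 63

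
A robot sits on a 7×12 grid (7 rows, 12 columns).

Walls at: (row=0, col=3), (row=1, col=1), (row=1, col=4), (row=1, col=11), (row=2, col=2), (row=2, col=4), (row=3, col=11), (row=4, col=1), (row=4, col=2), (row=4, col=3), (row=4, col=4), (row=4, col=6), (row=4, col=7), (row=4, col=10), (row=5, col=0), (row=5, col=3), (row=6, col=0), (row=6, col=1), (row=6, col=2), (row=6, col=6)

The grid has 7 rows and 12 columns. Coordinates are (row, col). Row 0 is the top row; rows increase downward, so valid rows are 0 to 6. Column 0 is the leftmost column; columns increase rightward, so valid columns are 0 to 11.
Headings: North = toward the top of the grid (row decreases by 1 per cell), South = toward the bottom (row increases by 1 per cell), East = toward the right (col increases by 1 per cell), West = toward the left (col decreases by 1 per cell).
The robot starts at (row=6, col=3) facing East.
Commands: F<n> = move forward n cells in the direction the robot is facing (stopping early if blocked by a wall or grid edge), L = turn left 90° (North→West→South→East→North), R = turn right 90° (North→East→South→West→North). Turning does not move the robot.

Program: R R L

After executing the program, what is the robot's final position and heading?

Start: (row=6, col=3), facing East
  R: turn right, now facing South
  R: turn right, now facing West
  L: turn left, now facing South
Final: (row=6, col=3), facing South

Answer: Final position: (row=6, col=3), facing South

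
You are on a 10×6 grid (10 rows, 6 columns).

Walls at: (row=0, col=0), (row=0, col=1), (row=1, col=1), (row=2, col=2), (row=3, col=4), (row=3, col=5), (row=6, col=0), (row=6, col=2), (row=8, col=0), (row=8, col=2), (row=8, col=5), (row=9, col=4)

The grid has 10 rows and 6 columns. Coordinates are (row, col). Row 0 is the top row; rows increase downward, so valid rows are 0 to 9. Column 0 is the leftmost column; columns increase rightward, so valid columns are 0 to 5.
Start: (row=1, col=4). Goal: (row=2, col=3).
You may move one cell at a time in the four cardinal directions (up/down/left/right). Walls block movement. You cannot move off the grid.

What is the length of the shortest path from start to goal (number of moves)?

BFS from (row=1, col=4) until reaching (row=2, col=3):
  Distance 0: (row=1, col=4)
  Distance 1: (row=0, col=4), (row=1, col=3), (row=1, col=5), (row=2, col=4)
  Distance 2: (row=0, col=3), (row=0, col=5), (row=1, col=2), (row=2, col=3), (row=2, col=5)  <- goal reached here
One shortest path (2 moves): (row=1, col=4) -> (row=1, col=3) -> (row=2, col=3)

Answer: Shortest path length: 2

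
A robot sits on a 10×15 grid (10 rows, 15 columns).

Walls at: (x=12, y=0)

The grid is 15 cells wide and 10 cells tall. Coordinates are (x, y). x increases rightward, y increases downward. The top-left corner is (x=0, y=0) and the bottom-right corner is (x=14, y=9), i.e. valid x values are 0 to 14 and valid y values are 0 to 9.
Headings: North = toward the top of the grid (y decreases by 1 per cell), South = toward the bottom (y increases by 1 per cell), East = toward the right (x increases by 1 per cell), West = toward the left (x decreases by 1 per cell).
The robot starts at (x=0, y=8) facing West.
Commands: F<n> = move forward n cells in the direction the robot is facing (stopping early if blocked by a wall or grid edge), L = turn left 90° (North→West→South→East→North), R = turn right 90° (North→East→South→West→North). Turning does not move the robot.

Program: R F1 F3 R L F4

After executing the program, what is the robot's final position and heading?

Answer: Final position: (x=0, y=0), facing North

Derivation:
Start: (x=0, y=8), facing West
  R: turn right, now facing North
  F1: move forward 1, now at (x=0, y=7)
  F3: move forward 3, now at (x=0, y=4)
  R: turn right, now facing East
  L: turn left, now facing North
  F4: move forward 4, now at (x=0, y=0)
Final: (x=0, y=0), facing North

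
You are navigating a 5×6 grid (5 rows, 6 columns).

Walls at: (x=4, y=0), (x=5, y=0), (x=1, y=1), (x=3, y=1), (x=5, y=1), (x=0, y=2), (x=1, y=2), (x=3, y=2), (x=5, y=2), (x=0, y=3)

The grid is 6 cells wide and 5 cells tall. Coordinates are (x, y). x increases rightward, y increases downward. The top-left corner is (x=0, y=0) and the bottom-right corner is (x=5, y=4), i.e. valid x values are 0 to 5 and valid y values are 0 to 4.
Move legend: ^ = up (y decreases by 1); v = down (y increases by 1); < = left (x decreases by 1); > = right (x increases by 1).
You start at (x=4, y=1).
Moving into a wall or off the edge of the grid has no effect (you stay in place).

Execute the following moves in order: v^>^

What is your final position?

Start: (x=4, y=1)
  v (down): (x=4, y=1) -> (x=4, y=2)
  ^ (up): (x=4, y=2) -> (x=4, y=1)
  > (right): blocked, stay at (x=4, y=1)
  ^ (up): blocked, stay at (x=4, y=1)
Final: (x=4, y=1)

Answer: Final position: (x=4, y=1)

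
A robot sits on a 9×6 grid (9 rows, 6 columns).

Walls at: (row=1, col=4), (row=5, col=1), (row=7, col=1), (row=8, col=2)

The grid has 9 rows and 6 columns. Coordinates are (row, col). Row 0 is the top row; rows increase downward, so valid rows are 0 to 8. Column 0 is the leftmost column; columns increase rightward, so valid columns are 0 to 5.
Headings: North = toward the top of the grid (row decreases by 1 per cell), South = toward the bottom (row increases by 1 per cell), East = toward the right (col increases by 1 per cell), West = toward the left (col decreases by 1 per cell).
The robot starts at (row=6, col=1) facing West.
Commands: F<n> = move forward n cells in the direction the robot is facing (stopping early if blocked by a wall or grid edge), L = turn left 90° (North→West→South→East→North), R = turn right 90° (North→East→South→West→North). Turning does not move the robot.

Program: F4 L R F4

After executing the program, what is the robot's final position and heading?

Start: (row=6, col=1), facing West
  F4: move forward 1/4 (blocked), now at (row=6, col=0)
  L: turn left, now facing South
  R: turn right, now facing West
  F4: move forward 0/4 (blocked), now at (row=6, col=0)
Final: (row=6, col=0), facing West

Answer: Final position: (row=6, col=0), facing West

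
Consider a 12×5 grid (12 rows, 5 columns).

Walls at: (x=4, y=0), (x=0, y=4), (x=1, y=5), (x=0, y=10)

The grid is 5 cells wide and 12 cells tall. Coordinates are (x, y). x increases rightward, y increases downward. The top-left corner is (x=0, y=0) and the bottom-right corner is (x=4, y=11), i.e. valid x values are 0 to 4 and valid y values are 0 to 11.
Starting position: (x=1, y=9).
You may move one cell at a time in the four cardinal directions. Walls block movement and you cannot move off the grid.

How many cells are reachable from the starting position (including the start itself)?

Answer: Reachable cells: 56

Derivation:
BFS flood-fill from (x=1, y=9):
  Distance 0: (x=1, y=9)
  Distance 1: (x=1, y=8), (x=0, y=9), (x=2, y=9), (x=1, y=10)
  Distance 2: (x=1, y=7), (x=0, y=8), (x=2, y=8), (x=3, y=9), (x=2, y=10), (x=1, y=11)
  Distance 3: (x=1, y=6), (x=0, y=7), (x=2, y=7), (x=3, y=8), (x=4, y=9), (x=3, y=10), (x=0, y=11), (x=2, y=11)
  Distance 4: (x=0, y=6), (x=2, y=6), (x=3, y=7), (x=4, y=8), (x=4, y=10), (x=3, y=11)
  Distance 5: (x=0, y=5), (x=2, y=5), (x=3, y=6), (x=4, y=7), (x=4, y=11)
  Distance 6: (x=2, y=4), (x=3, y=5), (x=4, y=6)
  Distance 7: (x=2, y=3), (x=1, y=4), (x=3, y=4), (x=4, y=5)
  Distance 8: (x=2, y=2), (x=1, y=3), (x=3, y=3), (x=4, y=4)
  Distance 9: (x=2, y=1), (x=1, y=2), (x=3, y=2), (x=0, y=3), (x=4, y=3)
  Distance 10: (x=2, y=0), (x=1, y=1), (x=3, y=1), (x=0, y=2), (x=4, y=2)
  Distance 11: (x=1, y=0), (x=3, y=0), (x=0, y=1), (x=4, y=1)
  Distance 12: (x=0, y=0)
Total reachable: 56 (grid has 56 open cells total)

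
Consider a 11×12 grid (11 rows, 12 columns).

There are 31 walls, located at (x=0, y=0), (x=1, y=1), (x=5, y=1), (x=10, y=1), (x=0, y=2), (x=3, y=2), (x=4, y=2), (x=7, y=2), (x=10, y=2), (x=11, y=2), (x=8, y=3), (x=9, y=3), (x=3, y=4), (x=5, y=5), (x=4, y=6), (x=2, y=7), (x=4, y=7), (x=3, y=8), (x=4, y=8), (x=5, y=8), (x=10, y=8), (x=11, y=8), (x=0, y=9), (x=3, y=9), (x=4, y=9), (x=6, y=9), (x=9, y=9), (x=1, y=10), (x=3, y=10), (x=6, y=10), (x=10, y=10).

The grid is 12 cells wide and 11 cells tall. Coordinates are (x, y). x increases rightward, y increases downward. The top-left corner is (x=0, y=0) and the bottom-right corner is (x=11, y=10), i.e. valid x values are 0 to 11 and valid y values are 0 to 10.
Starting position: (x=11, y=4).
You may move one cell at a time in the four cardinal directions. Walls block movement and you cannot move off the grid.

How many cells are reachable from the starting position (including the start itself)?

Answer: Reachable cells: 93

Derivation:
BFS flood-fill from (x=11, y=4):
  Distance 0: (x=11, y=4)
  Distance 1: (x=11, y=3), (x=10, y=4), (x=11, y=5)
  Distance 2: (x=10, y=3), (x=9, y=4), (x=10, y=5), (x=11, y=6)
  Distance 3: (x=8, y=4), (x=9, y=5), (x=10, y=6), (x=11, y=7)
  Distance 4: (x=7, y=4), (x=8, y=5), (x=9, y=6), (x=10, y=7)
  Distance 5: (x=7, y=3), (x=6, y=4), (x=7, y=5), (x=8, y=6), (x=9, y=7)
  Distance 6: (x=6, y=3), (x=5, y=4), (x=6, y=5), (x=7, y=6), (x=8, y=7), (x=9, y=8)
  Distance 7: (x=6, y=2), (x=5, y=3), (x=4, y=4), (x=6, y=6), (x=7, y=7), (x=8, y=8)
  Distance 8: (x=6, y=1), (x=5, y=2), (x=4, y=3), (x=4, y=5), (x=5, y=6), (x=6, y=7), (x=7, y=8), (x=8, y=9)
  Distance 9: (x=6, y=0), (x=7, y=1), (x=3, y=3), (x=3, y=5), (x=5, y=7), (x=6, y=8), (x=7, y=9), (x=8, y=10)
  Distance 10: (x=5, y=0), (x=7, y=0), (x=8, y=1), (x=2, y=3), (x=2, y=5), (x=3, y=6), (x=7, y=10), (x=9, y=10)
  Distance 11: (x=4, y=0), (x=8, y=0), (x=9, y=1), (x=2, y=2), (x=8, y=2), (x=1, y=3), (x=2, y=4), (x=1, y=5), (x=2, y=6), (x=3, y=7)
  Distance 12: (x=3, y=0), (x=9, y=0), (x=2, y=1), (x=4, y=1), (x=1, y=2), (x=9, y=2), (x=0, y=3), (x=1, y=4), (x=0, y=5), (x=1, y=6)
  Distance 13: (x=2, y=0), (x=10, y=0), (x=3, y=1), (x=0, y=4), (x=0, y=6), (x=1, y=7)
  Distance 14: (x=1, y=0), (x=11, y=0), (x=0, y=7), (x=1, y=8)
  Distance 15: (x=11, y=1), (x=0, y=8), (x=2, y=8), (x=1, y=9)
  Distance 16: (x=2, y=9)
  Distance 17: (x=2, y=10)
Total reachable: 93 (grid has 101 open cells total)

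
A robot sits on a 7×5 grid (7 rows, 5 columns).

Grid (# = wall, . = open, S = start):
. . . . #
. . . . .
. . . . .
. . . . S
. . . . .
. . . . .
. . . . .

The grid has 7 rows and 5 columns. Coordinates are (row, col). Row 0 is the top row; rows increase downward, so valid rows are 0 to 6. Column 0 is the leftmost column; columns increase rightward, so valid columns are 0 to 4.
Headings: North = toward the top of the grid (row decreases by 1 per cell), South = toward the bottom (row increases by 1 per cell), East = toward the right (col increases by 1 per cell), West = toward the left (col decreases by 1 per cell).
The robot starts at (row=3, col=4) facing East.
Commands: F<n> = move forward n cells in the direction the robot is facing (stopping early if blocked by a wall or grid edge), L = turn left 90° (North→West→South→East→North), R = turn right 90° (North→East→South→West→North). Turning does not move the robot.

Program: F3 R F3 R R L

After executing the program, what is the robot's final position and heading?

Answer: Final position: (row=6, col=4), facing West

Derivation:
Start: (row=3, col=4), facing East
  F3: move forward 0/3 (blocked), now at (row=3, col=4)
  R: turn right, now facing South
  F3: move forward 3, now at (row=6, col=4)
  R: turn right, now facing West
  R: turn right, now facing North
  L: turn left, now facing West
Final: (row=6, col=4), facing West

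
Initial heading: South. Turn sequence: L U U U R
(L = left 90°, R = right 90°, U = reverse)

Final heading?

Answer: Final heading: North

Derivation:
Start: South
  L (left (90° counter-clockwise)) -> East
  U (U-turn (180°)) -> West
  U (U-turn (180°)) -> East
  U (U-turn (180°)) -> West
  R (right (90° clockwise)) -> North
Final: North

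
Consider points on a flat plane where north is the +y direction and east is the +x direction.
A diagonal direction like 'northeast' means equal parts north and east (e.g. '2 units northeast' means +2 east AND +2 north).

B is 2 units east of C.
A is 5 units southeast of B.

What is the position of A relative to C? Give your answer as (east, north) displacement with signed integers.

Place C at the origin (east=0, north=0).
  B is 2 units east of C: delta (east=+2, north=+0); B at (east=2, north=0).
  A is 5 units southeast of B: delta (east=+5, north=-5); A at (east=7, north=-5).
Therefore A relative to C: (east=7, north=-5).

Answer: A is at (east=7, north=-5) relative to C.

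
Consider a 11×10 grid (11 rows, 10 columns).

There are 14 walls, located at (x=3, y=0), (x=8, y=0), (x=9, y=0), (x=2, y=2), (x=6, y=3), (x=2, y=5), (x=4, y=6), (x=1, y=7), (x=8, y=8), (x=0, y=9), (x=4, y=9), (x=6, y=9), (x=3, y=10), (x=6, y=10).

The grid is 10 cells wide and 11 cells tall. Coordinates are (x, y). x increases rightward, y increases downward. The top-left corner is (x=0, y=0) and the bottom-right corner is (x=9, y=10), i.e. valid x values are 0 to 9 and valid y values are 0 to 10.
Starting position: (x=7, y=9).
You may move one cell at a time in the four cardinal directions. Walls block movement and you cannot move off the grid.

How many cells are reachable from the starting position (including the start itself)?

Answer: Reachable cells: 96

Derivation:
BFS flood-fill from (x=7, y=9):
  Distance 0: (x=7, y=9)
  Distance 1: (x=7, y=8), (x=8, y=9), (x=7, y=10)
  Distance 2: (x=7, y=7), (x=6, y=8), (x=9, y=9), (x=8, y=10)
  Distance 3: (x=7, y=6), (x=6, y=7), (x=8, y=7), (x=5, y=8), (x=9, y=8), (x=9, y=10)
  Distance 4: (x=7, y=5), (x=6, y=6), (x=8, y=6), (x=5, y=7), (x=9, y=7), (x=4, y=8), (x=5, y=9)
  Distance 5: (x=7, y=4), (x=6, y=5), (x=8, y=5), (x=5, y=6), (x=9, y=6), (x=4, y=7), (x=3, y=8), (x=5, y=10)
  Distance 6: (x=7, y=3), (x=6, y=4), (x=8, y=4), (x=5, y=5), (x=9, y=5), (x=3, y=7), (x=2, y=8), (x=3, y=9), (x=4, y=10)
  Distance 7: (x=7, y=2), (x=8, y=3), (x=5, y=4), (x=9, y=4), (x=4, y=5), (x=3, y=6), (x=2, y=7), (x=1, y=8), (x=2, y=9)
  Distance 8: (x=7, y=1), (x=6, y=2), (x=8, y=2), (x=5, y=3), (x=9, y=3), (x=4, y=4), (x=3, y=5), (x=2, y=6), (x=0, y=8), (x=1, y=9), (x=2, y=10)
  Distance 9: (x=7, y=0), (x=6, y=1), (x=8, y=1), (x=5, y=2), (x=9, y=2), (x=4, y=3), (x=3, y=4), (x=1, y=6), (x=0, y=7), (x=1, y=10)
  Distance 10: (x=6, y=0), (x=5, y=1), (x=9, y=1), (x=4, y=2), (x=3, y=3), (x=2, y=4), (x=1, y=5), (x=0, y=6), (x=0, y=10)
  Distance 11: (x=5, y=0), (x=4, y=1), (x=3, y=2), (x=2, y=3), (x=1, y=4), (x=0, y=5)
  Distance 12: (x=4, y=0), (x=3, y=1), (x=1, y=3), (x=0, y=4)
  Distance 13: (x=2, y=1), (x=1, y=2), (x=0, y=3)
  Distance 14: (x=2, y=0), (x=1, y=1), (x=0, y=2)
  Distance 15: (x=1, y=0), (x=0, y=1)
  Distance 16: (x=0, y=0)
Total reachable: 96 (grid has 96 open cells total)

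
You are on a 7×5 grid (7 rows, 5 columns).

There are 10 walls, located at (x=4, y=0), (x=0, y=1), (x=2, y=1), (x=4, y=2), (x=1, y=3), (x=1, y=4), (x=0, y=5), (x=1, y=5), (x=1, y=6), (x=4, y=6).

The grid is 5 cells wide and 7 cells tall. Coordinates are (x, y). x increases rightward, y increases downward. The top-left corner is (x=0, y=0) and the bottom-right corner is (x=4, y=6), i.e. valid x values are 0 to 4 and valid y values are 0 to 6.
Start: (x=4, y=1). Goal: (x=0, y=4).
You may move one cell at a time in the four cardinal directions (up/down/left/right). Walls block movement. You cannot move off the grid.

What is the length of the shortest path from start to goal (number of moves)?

BFS from (x=4, y=1) until reaching (x=0, y=4):
  Distance 0: (x=4, y=1)
  Distance 1: (x=3, y=1)
  Distance 2: (x=3, y=0), (x=3, y=2)
  Distance 3: (x=2, y=0), (x=2, y=2), (x=3, y=3)
  Distance 4: (x=1, y=0), (x=1, y=2), (x=2, y=3), (x=4, y=3), (x=3, y=4)
  Distance 5: (x=0, y=0), (x=1, y=1), (x=0, y=2), (x=2, y=4), (x=4, y=4), (x=3, y=5)
  Distance 6: (x=0, y=3), (x=2, y=5), (x=4, y=5), (x=3, y=6)
  Distance 7: (x=0, y=4), (x=2, y=6)  <- goal reached here
One shortest path (7 moves): (x=4, y=1) -> (x=3, y=1) -> (x=3, y=2) -> (x=2, y=2) -> (x=1, y=2) -> (x=0, y=2) -> (x=0, y=3) -> (x=0, y=4)

Answer: Shortest path length: 7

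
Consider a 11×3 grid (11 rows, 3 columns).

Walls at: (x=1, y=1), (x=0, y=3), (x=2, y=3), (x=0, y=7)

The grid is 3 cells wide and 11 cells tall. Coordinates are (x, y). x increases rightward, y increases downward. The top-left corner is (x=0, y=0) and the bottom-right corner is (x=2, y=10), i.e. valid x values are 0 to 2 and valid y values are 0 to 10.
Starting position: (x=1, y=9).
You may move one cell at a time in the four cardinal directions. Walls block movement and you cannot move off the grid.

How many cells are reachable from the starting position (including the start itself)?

Answer: Reachable cells: 29

Derivation:
BFS flood-fill from (x=1, y=9):
  Distance 0: (x=1, y=9)
  Distance 1: (x=1, y=8), (x=0, y=9), (x=2, y=9), (x=1, y=10)
  Distance 2: (x=1, y=7), (x=0, y=8), (x=2, y=8), (x=0, y=10), (x=2, y=10)
  Distance 3: (x=1, y=6), (x=2, y=7)
  Distance 4: (x=1, y=5), (x=0, y=6), (x=2, y=6)
  Distance 5: (x=1, y=4), (x=0, y=5), (x=2, y=5)
  Distance 6: (x=1, y=3), (x=0, y=4), (x=2, y=4)
  Distance 7: (x=1, y=2)
  Distance 8: (x=0, y=2), (x=2, y=2)
  Distance 9: (x=0, y=1), (x=2, y=1)
  Distance 10: (x=0, y=0), (x=2, y=0)
  Distance 11: (x=1, y=0)
Total reachable: 29 (grid has 29 open cells total)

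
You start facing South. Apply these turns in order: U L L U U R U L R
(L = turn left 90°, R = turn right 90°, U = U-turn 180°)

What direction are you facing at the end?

Start: South
  U (U-turn (180°)) -> North
  L (left (90° counter-clockwise)) -> West
  L (left (90° counter-clockwise)) -> South
  U (U-turn (180°)) -> North
  U (U-turn (180°)) -> South
  R (right (90° clockwise)) -> West
  U (U-turn (180°)) -> East
  L (left (90° counter-clockwise)) -> North
  R (right (90° clockwise)) -> East
Final: East

Answer: Final heading: East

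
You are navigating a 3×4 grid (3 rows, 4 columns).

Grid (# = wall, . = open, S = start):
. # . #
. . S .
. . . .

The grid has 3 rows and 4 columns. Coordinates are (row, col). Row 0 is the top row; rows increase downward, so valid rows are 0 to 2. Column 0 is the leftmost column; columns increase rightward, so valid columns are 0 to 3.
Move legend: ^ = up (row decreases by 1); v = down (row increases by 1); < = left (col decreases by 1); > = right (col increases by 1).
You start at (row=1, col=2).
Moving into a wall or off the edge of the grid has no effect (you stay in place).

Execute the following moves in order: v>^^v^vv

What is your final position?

Answer: Final position: (row=2, col=3)

Derivation:
Start: (row=1, col=2)
  v (down): (row=1, col=2) -> (row=2, col=2)
  > (right): (row=2, col=2) -> (row=2, col=3)
  ^ (up): (row=2, col=3) -> (row=1, col=3)
  ^ (up): blocked, stay at (row=1, col=3)
  v (down): (row=1, col=3) -> (row=2, col=3)
  ^ (up): (row=2, col=3) -> (row=1, col=3)
  v (down): (row=1, col=3) -> (row=2, col=3)
  v (down): blocked, stay at (row=2, col=3)
Final: (row=2, col=3)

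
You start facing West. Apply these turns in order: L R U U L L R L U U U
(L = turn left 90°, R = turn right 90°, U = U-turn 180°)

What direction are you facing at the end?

Start: West
  L (left (90° counter-clockwise)) -> South
  R (right (90° clockwise)) -> West
  U (U-turn (180°)) -> East
  U (U-turn (180°)) -> West
  L (left (90° counter-clockwise)) -> South
  L (left (90° counter-clockwise)) -> East
  R (right (90° clockwise)) -> South
  L (left (90° counter-clockwise)) -> East
  U (U-turn (180°)) -> West
  U (U-turn (180°)) -> East
  U (U-turn (180°)) -> West
Final: West

Answer: Final heading: West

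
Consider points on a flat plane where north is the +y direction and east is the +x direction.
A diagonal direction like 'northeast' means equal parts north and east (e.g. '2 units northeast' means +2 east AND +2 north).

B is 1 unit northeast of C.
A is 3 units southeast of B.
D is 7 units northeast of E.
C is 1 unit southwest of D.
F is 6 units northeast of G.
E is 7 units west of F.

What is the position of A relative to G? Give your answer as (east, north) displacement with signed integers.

Answer: A is at (east=9, north=10) relative to G.

Derivation:
Place G at the origin (east=0, north=0).
  F is 6 units northeast of G: delta (east=+6, north=+6); F at (east=6, north=6).
  E is 7 units west of F: delta (east=-7, north=+0); E at (east=-1, north=6).
  D is 7 units northeast of E: delta (east=+7, north=+7); D at (east=6, north=13).
  C is 1 unit southwest of D: delta (east=-1, north=-1); C at (east=5, north=12).
  B is 1 unit northeast of C: delta (east=+1, north=+1); B at (east=6, north=13).
  A is 3 units southeast of B: delta (east=+3, north=-3); A at (east=9, north=10).
Therefore A relative to G: (east=9, north=10).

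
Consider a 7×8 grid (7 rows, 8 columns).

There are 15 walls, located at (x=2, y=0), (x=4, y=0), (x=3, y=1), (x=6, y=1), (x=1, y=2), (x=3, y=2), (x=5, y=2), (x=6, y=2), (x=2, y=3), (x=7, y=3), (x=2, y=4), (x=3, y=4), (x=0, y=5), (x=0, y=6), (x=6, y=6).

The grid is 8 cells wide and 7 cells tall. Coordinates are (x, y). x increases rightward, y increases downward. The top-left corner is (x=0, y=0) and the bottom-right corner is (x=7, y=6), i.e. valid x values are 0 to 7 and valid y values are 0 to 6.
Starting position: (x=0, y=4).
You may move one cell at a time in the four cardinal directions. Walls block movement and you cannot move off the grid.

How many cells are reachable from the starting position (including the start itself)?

Answer: Reachable cells: 40

Derivation:
BFS flood-fill from (x=0, y=4):
  Distance 0: (x=0, y=4)
  Distance 1: (x=0, y=3), (x=1, y=4)
  Distance 2: (x=0, y=2), (x=1, y=3), (x=1, y=5)
  Distance 3: (x=0, y=1), (x=2, y=5), (x=1, y=6)
  Distance 4: (x=0, y=0), (x=1, y=1), (x=3, y=5), (x=2, y=6)
  Distance 5: (x=1, y=0), (x=2, y=1), (x=4, y=5), (x=3, y=6)
  Distance 6: (x=2, y=2), (x=4, y=4), (x=5, y=5), (x=4, y=6)
  Distance 7: (x=4, y=3), (x=5, y=4), (x=6, y=5), (x=5, y=6)
  Distance 8: (x=4, y=2), (x=3, y=3), (x=5, y=3), (x=6, y=4), (x=7, y=5)
  Distance 9: (x=4, y=1), (x=6, y=3), (x=7, y=4), (x=7, y=6)
  Distance 10: (x=5, y=1)
  Distance 11: (x=5, y=0)
  Distance 12: (x=6, y=0)
  Distance 13: (x=7, y=0)
  Distance 14: (x=7, y=1)
  Distance 15: (x=7, y=2)
Total reachable: 40 (grid has 41 open cells total)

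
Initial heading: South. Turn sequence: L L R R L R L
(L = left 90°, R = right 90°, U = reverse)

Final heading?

Answer: Final heading: East

Derivation:
Start: South
  L (left (90° counter-clockwise)) -> East
  L (left (90° counter-clockwise)) -> North
  R (right (90° clockwise)) -> East
  R (right (90° clockwise)) -> South
  L (left (90° counter-clockwise)) -> East
  R (right (90° clockwise)) -> South
  L (left (90° counter-clockwise)) -> East
Final: East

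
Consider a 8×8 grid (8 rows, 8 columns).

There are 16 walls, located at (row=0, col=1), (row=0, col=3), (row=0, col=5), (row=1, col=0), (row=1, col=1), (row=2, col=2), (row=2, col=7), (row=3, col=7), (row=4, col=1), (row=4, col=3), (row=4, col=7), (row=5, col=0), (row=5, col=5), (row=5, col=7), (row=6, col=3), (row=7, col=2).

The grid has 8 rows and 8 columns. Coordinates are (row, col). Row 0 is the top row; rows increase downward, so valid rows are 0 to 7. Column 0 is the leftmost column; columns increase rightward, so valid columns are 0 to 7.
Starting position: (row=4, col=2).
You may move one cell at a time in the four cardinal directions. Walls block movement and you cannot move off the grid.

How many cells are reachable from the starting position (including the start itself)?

BFS flood-fill from (row=4, col=2):
  Distance 0: (row=4, col=2)
  Distance 1: (row=3, col=2), (row=5, col=2)
  Distance 2: (row=3, col=1), (row=3, col=3), (row=5, col=1), (row=5, col=3), (row=6, col=2)
  Distance 3: (row=2, col=1), (row=2, col=3), (row=3, col=0), (row=3, col=4), (row=5, col=4), (row=6, col=1)
  Distance 4: (row=1, col=3), (row=2, col=0), (row=2, col=4), (row=3, col=5), (row=4, col=0), (row=4, col=4), (row=6, col=0), (row=6, col=4), (row=7, col=1)
  Distance 5: (row=1, col=2), (row=1, col=4), (row=2, col=5), (row=3, col=6), (row=4, col=5), (row=6, col=5), (row=7, col=0), (row=7, col=4)
  Distance 6: (row=0, col=2), (row=0, col=4), (row=1, col=5), (row=2, col=6), (row=4, col=6), (row=6, col=6), (row=7, col=3), (row=7, col=5)
  Distance 7: (row=1, col=6), (row=5, col=6), (row=6, col=7), (row=7, col=6)
  Distance 8: (row=0, col=6), (row=1, col=7), (row=7, col=7)
  Distance 9: (row=0, col=7)
Total reachable: 47 (grid has 48 open cells total)

Answer: Reachable cells: 47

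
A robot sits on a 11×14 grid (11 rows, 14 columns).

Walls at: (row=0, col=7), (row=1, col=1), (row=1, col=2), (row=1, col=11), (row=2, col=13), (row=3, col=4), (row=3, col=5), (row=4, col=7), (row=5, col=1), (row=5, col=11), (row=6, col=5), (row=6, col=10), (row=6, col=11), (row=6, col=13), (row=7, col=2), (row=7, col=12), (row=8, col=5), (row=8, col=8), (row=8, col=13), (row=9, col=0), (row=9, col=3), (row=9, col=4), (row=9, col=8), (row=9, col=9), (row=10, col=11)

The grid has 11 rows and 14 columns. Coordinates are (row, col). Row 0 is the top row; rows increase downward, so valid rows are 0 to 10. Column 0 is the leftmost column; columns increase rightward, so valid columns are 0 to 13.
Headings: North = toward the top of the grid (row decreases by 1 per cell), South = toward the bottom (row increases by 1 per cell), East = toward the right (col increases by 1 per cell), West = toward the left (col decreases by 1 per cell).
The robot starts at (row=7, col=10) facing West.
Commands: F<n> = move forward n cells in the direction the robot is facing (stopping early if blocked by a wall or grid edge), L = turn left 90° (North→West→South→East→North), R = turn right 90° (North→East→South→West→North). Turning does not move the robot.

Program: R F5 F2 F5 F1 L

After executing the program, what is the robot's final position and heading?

Answer: Final position: (row=7, col=10), facing West

Derivation:
Start: (row=7, col=10), facing West
  R: turn right, now facing North
  F5: move forward 0/5 (blocked), now at (row=7, col=10)
  F2: move forward 0/2 (blocked), now at (row=7, col=10)
  F5: move forward 0/5 (blocked), now at (row=7, col=10)
  F1: move forward 0/1 (blocked), now at (row=7, col=10)
  L: turn left, now facing West
Final: (row=7, col=10), facing West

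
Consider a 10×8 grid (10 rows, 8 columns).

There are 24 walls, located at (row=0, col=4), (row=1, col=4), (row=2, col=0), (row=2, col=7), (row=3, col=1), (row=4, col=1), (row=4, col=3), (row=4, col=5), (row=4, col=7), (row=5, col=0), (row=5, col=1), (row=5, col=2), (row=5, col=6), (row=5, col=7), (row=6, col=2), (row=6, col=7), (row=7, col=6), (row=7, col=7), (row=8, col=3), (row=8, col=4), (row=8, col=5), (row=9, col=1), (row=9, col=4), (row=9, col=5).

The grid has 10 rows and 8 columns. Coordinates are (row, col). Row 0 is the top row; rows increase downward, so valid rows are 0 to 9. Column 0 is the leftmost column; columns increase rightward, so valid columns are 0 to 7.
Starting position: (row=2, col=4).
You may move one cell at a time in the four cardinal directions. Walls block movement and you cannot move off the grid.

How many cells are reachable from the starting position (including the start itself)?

BFS flood-fill from (row=2, col=4):
  Distance 0: (row=2, col=4)
  Distance 1: (row=2, col=3), (row=2, col=5), (row=3, col=4)
  Distance 2: (row=1, col=3), (row=1, col=5), (row=2, col=2), (row=2, col=6), (row=3, col=3), (row=3, col=5), (row=4, col=4)
  Distance 3: (row=0, col=3), (row=0, col=5), (row=1, col=2), (row=1, col=6), (row=2, col=1), (row=3, col=2), (row=3, col=6), (row=5, col=4)
  Distance 4: (row=0, col=2), (row=0, col=6), (row=1, col=1), (row=1, col=7), (row=3, col=7), (row=4, col=2), (row=4, col=6), (row=5, col=3), (row=5, col=5), (row=6, col=4)
  Distance 5: (row=0, col=1), (row=0, col=7), (row=1, col=0), (row=6, col=3), (row=6, col=5), (row=7, col=4)
  Distance 6: (row=0, col=0), (row=6, col=6), (row=7, col=3), (row=7, col=5)
  Distance 7: (row=7, col=2)
  Distance 8: (row=7, col=1), (row=8, col=2)
  Distance 9: (row=6, col=1), (row=7, col=0), (row=8, col=1), (row=9, col=2)
  Distance 10: (row=6, col=0), (row=8, col=0), (row=9, col=3)
  Distance 11: (row=9, col=0)
Total reachable: 50 (grid has 56 open cells total)

Answer: Reachable cells: 50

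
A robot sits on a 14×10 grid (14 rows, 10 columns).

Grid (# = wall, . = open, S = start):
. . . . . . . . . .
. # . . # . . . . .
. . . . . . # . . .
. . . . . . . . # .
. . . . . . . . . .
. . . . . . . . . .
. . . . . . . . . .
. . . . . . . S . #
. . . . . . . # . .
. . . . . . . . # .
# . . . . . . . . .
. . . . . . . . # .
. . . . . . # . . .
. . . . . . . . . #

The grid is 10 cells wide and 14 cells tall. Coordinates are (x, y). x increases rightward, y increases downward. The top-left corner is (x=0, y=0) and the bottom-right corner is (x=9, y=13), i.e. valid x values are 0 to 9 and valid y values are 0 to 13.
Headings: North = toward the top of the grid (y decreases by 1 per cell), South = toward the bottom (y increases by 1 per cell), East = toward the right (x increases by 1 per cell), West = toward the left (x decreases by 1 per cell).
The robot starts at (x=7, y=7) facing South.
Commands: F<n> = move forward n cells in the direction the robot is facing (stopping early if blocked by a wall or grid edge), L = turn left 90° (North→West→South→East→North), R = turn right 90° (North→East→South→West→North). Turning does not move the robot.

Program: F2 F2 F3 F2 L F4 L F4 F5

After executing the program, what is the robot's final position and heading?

Answer: Final position: (x=8, y=4), facing North

Derivation:
Start: (x=7, y=7), facing South
  F2: move forward 0/2 (blocked), now at (x=7, y=7)
  F2: move forward 0/2 (blocked), now at (x=7, y=7)
  F3: move forward 0/3 (blocked), now at (x=7, y=7)
  F2: move forward 0/2 (blocked), now at (x=7, y=7)
  L: turn left, now facing East
  F4: move forward 1/4 (blocked), now at (x=8, y=7)
  L: turn left, now facing North
  F4: move forward 3/4 (blocked), now at (x=8, y=4)
  F5: move forward 0/5 (blocked), now at (x=8, y=4)
Final: (x=8, y=4), facing North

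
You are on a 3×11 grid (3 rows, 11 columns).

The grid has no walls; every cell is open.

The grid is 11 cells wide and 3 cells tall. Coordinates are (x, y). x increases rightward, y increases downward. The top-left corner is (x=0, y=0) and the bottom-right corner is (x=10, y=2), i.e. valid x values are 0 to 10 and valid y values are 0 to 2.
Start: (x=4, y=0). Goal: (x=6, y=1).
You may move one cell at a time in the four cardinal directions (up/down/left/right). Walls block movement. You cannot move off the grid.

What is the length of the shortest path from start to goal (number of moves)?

Answer: Shortest path length: 3

Derivation:
BFS from (x=4, y=0) until reaching (x=6, y=1):
  Distance 0: (x=4, y=0)
  Distance 1: (x=3, y=0), (x=5, y=0), (x=4, y=1)
  Distance 2: (x=2, y=0), (x=6, y=0), (x=3, y=1), (x=5, y=1), (x=4, y=2)
  Distance 3: (x=1, y=0), (x=7, y=0), (x=2, y=1), (x=6, y=1), (x=3, y=2), (x=5, y=2)  <- goal reached here
One shortest path (3 moves): (x=4, y=0) -> (x=5, y=0) -> (x=6, y=0) -> (x=6, y=1)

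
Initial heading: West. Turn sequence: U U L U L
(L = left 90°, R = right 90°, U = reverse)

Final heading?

Answer: Final heading: West

Derivation:
Start: West
  U (U-turn (180°)) -> East
  U (U-turn (180°)) -> West
  L (left (90° counter-clockwise)) -> South
  U (U-turn (180°)) -> North
  L (left (90° counter-clockwise)) -> West
Final: West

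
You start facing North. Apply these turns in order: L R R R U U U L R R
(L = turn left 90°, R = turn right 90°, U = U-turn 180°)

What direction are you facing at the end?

Start: North
  L (left (90° counter-clockwise)) -> West
  R (right (90° clockwise)) -> North
  R (right (90° clockwise)) -> East
  R (right (90° clockwise)) -> South
  U (U-turn (180°)) -> North
  U (U-turn (180°)) -> South
  U (U-turn (180°)) -> North
  L (left (90° counter-clockwise)) -> West
  R (right (90° clockwise)) -> North
  R (right (90° clockwise)) -> East
Final: East

Answer: Final heading: East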